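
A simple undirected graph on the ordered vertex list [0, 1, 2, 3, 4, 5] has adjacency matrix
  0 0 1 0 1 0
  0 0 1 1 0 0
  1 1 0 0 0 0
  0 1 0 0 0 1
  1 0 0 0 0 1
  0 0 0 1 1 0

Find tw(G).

2

A width-2 tree decomposition is:
Bags: B1 = {0, 2, 4}  B2 = {1, 2, 4}  B3 = {1, 3, 4}  B4 = {3, 4, 5}
Tree: B1–B2, B2–B3, B3–B4
The largest bag has 3 vertices, giving width 2; this decomposition certifies tw(G) ≤ 2. Since 4–0–2–1–3–5–4 is a cycle in G, G is not acyclic. Forests are exactly the graphs of treewidth ≤ 1, so tw(G) ≥ 2. Therefore the treewidth is 2.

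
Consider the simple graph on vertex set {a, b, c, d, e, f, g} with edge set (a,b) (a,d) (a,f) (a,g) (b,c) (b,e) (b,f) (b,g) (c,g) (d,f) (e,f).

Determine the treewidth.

A width-2 tree decomposition is:
Bags: B1 = {a, b, g}  B2 = {b, c, g}  B3 = {a, b, f}  B4 = {b, e, f}  B5 = {a, d, f}
Tree: B1–B2, B1–B3, B3–B4, B3–B5
The largest bag has 3 vertices, giving width 2; this decomposition certifies tw(G) ≤ 2. On the other hand G contains the 3-clique {a, d, f}. A clique must lie in a single bag of any decomposition, so no decomposition can have width below 2. Combining the bounds, tw(G) = 2.

2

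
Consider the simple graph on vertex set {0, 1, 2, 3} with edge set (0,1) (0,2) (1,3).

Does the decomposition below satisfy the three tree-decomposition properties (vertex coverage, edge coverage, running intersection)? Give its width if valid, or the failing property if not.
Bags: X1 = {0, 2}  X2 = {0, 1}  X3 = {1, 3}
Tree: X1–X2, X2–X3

Checking the three conditions: (i) the bags cover all of {0, 1, 2, 3}; (ii) for each edge, some bag contains both endpoints; (iii) the bags containing any fixed vertex form a subtree. All hold, so the decomposition is valid with width 2 − 1 = 1.

Yes; width 1.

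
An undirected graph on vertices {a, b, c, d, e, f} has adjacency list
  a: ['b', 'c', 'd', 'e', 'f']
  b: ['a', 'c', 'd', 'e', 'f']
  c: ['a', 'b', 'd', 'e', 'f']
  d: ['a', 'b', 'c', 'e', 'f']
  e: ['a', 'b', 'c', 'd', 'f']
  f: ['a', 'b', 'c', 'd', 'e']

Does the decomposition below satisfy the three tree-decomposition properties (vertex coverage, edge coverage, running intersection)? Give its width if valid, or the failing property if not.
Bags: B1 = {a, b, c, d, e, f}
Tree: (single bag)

Every vertex of G appears in some bag (union = {a, b, c, d, e, f}); every edge is covered by a bag; and for each vertex v the set of bags containing v is connected in the bag tree. The decomposition is therefore valid. The largest bag has 6 vertices, so the width is 5.

Yes; width 5.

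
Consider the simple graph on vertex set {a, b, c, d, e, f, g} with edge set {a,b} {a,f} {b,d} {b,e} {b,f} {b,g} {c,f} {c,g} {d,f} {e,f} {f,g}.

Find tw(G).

A width-2 tree decomposition is:
Bags: B1 = {c, f, g}  B2 = {b, f, g}  B3 = {b, d, f}  B4 = {a, b, f}  B5 = {b, e, f}
Tree: B1–B2, B2–B3, B3–B4, B4–B5
The largest bag has 3 vertices, giving width 2; this decomposition certifies tw(G) ≤ 2. On the other hand G contains the 3-clique {c, f, g}. A clique must lie in a single bag of any decomposition, so no decomposition can have width below 2. Combining the bounds, tw(G) = 2.

2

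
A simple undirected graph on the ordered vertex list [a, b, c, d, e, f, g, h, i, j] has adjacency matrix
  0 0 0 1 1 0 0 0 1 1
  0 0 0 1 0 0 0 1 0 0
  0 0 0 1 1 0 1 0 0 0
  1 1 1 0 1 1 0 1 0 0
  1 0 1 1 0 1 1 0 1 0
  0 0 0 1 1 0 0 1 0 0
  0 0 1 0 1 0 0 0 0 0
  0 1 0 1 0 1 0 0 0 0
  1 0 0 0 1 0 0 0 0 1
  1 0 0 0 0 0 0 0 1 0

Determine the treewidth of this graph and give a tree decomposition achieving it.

Treewidth 2.
One optimal decomposition is:
Bags: B1 = {a, d, e}  B2 = {d, e, f}  B3 = {d, f, h}  B4 = {c, d, e}  B5 = {a, e, i}  B6 = {a, i, j}  B7 = {b, d, h}  B8 = {c, e, g}
Tree: B1–B2, B2–B3, B2–B4, B1–B5, B5–B6, B3–B7, B4–B8

The largest bag has 3 vertices, giving width 2; this decomposition certifies tw(G) ≤ 2. For the lower bound, the 3 vertices {d, e, f} are pairwise adjacent, and any tree decomposition puts a clique entirely inside one bag — forcing width ≥ 2. Combining the bounds, tw(G) = 2.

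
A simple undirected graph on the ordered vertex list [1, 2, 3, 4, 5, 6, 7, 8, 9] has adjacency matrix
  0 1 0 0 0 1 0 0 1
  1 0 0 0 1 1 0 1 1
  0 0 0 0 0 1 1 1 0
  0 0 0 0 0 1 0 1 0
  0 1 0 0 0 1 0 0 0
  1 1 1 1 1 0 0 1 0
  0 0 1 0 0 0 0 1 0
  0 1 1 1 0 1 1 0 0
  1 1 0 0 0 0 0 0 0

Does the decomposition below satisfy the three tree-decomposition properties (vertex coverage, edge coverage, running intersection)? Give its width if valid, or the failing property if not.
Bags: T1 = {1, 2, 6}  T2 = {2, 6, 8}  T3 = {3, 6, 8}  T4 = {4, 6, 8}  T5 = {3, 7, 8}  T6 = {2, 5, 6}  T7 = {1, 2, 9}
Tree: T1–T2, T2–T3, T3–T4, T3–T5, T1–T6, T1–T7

Every vertex of G appears in some bag (union = {1, 2, 3, 4, 5, 6, 7, 8, 9}); every edge is covered by a bag; and for each vertex v the set of bags containing v is connected in the bag tree. The decomposition is therefore valid. The largest bag has 3 vertices, so the width is 2.

Yes; width 2.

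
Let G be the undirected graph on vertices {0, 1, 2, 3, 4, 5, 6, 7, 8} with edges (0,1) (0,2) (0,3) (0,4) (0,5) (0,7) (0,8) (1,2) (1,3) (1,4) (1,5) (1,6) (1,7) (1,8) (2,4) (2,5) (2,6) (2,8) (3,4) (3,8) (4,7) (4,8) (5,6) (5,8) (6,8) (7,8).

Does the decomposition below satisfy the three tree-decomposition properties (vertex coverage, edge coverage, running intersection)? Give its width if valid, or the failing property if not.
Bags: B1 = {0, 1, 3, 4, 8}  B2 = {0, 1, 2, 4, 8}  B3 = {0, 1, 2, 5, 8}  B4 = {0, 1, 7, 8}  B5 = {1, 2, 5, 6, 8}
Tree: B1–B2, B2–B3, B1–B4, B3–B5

No — edge (4,7) lies in no bag.

A tree decomposition must satisfy three properties: every vertex lies in some bag; for every edge, both endpoints lie together in some bag; and for every vertex, the bags containing it form a connected subtree. Here edge (4,7) lies in no bag, so the decomposition is invalid.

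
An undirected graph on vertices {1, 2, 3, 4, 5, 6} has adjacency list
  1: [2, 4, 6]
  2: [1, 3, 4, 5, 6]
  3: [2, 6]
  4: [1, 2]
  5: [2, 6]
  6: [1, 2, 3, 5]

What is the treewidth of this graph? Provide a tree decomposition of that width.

Every bag has size at most 3, so the width is 3 − 1 = 2 and tw(G) ≤ 2. Conversely, {1, 2, 4} is a clique of size 3, and the vertices of any clique must share a bag in every tree decomposition; so some bag has ≥ 3 vertices and tw(G) ≥ 2. Combining the bounds, tw(G) = 2.

Treewidth 2.
Bags: B1 = {1, 2, 6}  B2 = {2, 5, 6}  B3 = {1, 2, 4}  B4 = {2, 3, 6}
Tree: B1–B2, B1–B3, B2–B4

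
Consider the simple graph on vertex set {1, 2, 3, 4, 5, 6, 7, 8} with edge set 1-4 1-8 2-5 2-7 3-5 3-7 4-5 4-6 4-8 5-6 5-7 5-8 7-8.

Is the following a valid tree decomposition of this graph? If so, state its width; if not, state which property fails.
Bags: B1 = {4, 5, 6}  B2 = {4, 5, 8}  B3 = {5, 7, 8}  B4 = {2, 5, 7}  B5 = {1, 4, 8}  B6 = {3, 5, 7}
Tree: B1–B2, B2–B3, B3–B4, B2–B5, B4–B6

Yes; width 2.

Vertex coverage: the bags together contain {1, 2, 3, 4, 5, 6, 7, 8}, the full vertex set. Edge coverage: each edge of G has both endpoints in at least one bag. Running intersection: for every vertex, the bags containing it form a connected subtree. All three properties hold, so this is a valid tree decomposition of width max|bag| − 1 = 2, and hence tw(G) ≤ 2.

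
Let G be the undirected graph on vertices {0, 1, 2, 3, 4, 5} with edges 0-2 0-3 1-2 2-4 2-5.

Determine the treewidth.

A width-1 tree decomposition is:
Bags: B1 = {0, 2}  B2 = {1, 2}  B3 = {0, 3}  B4 = {2, 4}  B5 = {2, 5}
Tree: B1–B2, B1–B3, B2–B4, B2–B5
The largest bag has 2 vertices, giving width 1; this decomposition certifies tw(G) ≤ 1. G has an edge, so its treewidth is at least 1. Combining the bounds, tw(G) = 1.

1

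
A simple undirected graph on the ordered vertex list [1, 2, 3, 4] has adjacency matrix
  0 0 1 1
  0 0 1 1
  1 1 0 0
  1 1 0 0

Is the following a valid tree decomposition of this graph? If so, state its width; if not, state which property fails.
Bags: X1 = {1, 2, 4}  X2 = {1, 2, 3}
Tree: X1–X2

Yes; width 2.

Vertex coverage: the bags together contain {1, 2, 3, 4}, the full vertex set. Edge coverage: each edge of G has both endpoints in at least one bag. Running intersection: for every vertex, the bags containing it form a connected subtree. All three properties hold, so this is a valid tree decomposition of width max|bag| − 1 = 2, and hence tw(G) ≤ 2.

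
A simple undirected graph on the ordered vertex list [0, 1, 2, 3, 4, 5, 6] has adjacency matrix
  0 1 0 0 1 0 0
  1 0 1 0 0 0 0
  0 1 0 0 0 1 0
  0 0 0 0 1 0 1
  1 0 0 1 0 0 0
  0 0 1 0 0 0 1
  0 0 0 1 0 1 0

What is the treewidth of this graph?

A width-2 tree decomposition is:
Bags: B1 = {0, 3, 4}  B2 = {0, 1, 3}  B3 = {1, 2, 3}  B4 = {2, 3, 5}  B5 = {3, 5, 6}
Tree: B1–B2, B2–B3, B3–B4, B4–B5
Every bag has size at most 3, so the width is 3 − 1 = 2 and tw(G) ≤ 2. Since 3–4–0–1–2–5–6–3 is a cycle in G, G is not acyclic. Forests are exactly the graphs of treewidth ≤ 1, so tw(G) ≥ 2. Hence tw(G) = 2 exactly.

2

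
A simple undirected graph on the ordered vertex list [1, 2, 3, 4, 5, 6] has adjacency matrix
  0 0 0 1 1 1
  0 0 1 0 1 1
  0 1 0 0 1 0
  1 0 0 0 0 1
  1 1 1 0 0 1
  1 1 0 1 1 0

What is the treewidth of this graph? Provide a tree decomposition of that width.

Every bag has size at most 3, so the width is 3 − 1 = 2 and tw(G) ≤ 2. For the lower bound, the 3 vertices {1, 4, 6} are pairwise adjacent, and any tree decomposition puts a clique entirely inside one bag — forcing width ≥ 2. The upper and lower bounds meet at 2, so that is the treewidth.

Treewidth 2.
One optimal decomposition is:
Bags: B1 = {2, 3, 5}  B2 = {2, 5, 6}  B3 = {1, 5, 6}  B4 = {1, 4, 6}
Tree: B1–B2, B2–B3, B3–B4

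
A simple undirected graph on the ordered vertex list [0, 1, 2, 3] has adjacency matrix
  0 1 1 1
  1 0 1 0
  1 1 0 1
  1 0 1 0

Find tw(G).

A width-2 tree decomposition is:
Bags: B1 = {0, 1, 2}  B2 = {0, 2, 3}
Tree: B1–B2
Every bag has size at most 3, so the width is 3 − 1 = 2 and tw(G) ≤ 2. Conversely, {0, 1, 2} is a clique of size 3, and the vertices of any clique must share a bag in every tree decomposition; so some bag has ≥ 3 vertices and tw(G) ≥ 2. Therefore the treewidth is 2.

2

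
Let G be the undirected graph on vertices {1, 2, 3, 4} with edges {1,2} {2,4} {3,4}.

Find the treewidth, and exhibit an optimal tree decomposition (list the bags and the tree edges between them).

Every bag has size at most 2, so the width is 2 − 1 = 1 and tw(G) ≤ 1. Since G has at least one edge (e.g. 1–2), it is not an edgeless graph, so tw(G) ≥ 1. Combining the bounds, tw(G) = 1.

Treewidth 1.
Bags: B1 = {1, 2}  B2 = {2, 4}  B3 = {3, 4}
Tree: B1–B2, B2–B3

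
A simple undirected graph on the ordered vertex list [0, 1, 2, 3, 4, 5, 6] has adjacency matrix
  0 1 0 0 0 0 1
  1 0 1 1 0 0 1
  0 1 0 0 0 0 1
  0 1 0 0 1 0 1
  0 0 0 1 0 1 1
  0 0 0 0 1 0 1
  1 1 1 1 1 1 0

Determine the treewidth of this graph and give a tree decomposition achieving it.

Each bag holds 3 vertices, so the decomposition has width 2, which upper-bounds the treewidth. On the other hand G contains the 3-clique {0, 1, 6}. A clique must lie in a single bag of any decomposition, so no decomposition can have width below 2. The upper and lower bounds meet at 2, so that is the treewidth.

Treewidth 2.
Bags: B1 = {0, 1, 6}  B2 = {1, 3, 6}  B3 = {3, 4, 6}  B4 = {1, 2, 6}  B5 = {4, 5, 6}
Tree: B1–B2, B2–B3, B1–B4, B3–B5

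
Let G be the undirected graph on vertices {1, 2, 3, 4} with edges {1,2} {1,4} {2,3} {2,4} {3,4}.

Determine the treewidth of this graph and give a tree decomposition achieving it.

Treewidth 2.
Bags: B1 = {2, 3, 4}  B2 = {1, 2, 4}
Tree: B1–B2

Every bag has size at most 3, so the width is 3 − 1 = 2 and tw(G) ≤ 2. On the other hand G contains the 3-clique {1, 2, 4}. A clique must lie in a single bag of any decomposition, so no decomposition can have width below 2. The upper and lower bounds meet at 2, so that is the treewidth.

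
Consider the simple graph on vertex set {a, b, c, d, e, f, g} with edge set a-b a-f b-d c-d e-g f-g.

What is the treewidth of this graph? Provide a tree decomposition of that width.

Every bag has size at most 2, so the width is 2 − 1 = 1 and tw(G) ≤ 1. Any graph with an edge has treewidth ≥ 1, and G has the edge c–d. Hence tw(G) = 1 exactly.

Treewidth 1.
One such decomposition:
Bags: B1 = {c, d}  B2 = {b, d}  B3 = {a, b}  B4 = {a, f}  B5 = {f, g}  B6 = {e, g}
Tree: B1–B2, B2–B3, B3–B4, B4–B5, B5–B6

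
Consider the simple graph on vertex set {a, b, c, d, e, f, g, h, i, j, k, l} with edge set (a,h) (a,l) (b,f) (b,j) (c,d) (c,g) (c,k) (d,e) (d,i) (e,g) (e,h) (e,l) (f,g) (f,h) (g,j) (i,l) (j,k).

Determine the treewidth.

A width-3 tree decomposition is:
Bags: B1 = {a, h, i, l}  B2 = {e, h, i, l}  B3 = {d, e, h, i}  B4 = {d, e, f, h}  B5 = {d, e, f, g}  B6 = {c, d, f, g}  B7 = {b, c, f, g}  B8 = {b, c, g, j}  B9 = {b, c, j, k}
Tree: B1–B2, B2–B3, B3–B4, B4–B5, B5–B6, B6–B7, B7–B8, B8–B9
Every bag has size at most 4, so the width is 4 − 1 = 3 and tw(G) ≤ 3. For the lower bound: the 4 vertex sets {a,i,l}, {h}, {e}, {c,d,f,g} are disjoint, each induces a connected subgraph, and every pair is joined by at least one edge of G. Contracting each set to a single vertex therefore yields K_{4} as a minor, and since treewidth is minor-monotone, tw(G) ≥ tw(K_{4}) = 3. The upper and lower bounds meet at 3, so that is the treewidth.

3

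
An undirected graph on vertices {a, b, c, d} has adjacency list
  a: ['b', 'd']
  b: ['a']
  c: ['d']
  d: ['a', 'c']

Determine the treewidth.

1

A width-1 tree decomposition is:
Bags: B1 = {c, d}  B2 = {a, d}  B3 = {a, b}
Tree: B1–B2, B2–B3
Each bag holds 2 vertices, so the decomposition has width 1, which upper-bounds the treewidth. Any graph with an edge has treewidth ≥ 1, and G has the edge c–d. Therefore the treewidth is 1.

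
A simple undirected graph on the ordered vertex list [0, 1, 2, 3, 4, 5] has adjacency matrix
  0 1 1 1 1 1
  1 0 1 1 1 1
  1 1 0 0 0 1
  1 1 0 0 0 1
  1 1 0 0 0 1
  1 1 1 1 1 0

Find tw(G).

A width-3 tree decomposition is:
Bags: B1 = {0, 1, 4, 5}  B2 = {0, 1, 2, 5}  B3 = {0, 1, 3, 5}
Tree: B1–B2, B1–B3
Every bag has size at most 4, so the width is 4 − 1 = 3 and tw(G) ≤ 3. Conversely, {0, 1, 2, 5} is a clique of size 4, and the vertices of any clique must share a bag in every tree decomposition; so some bag has ≥ 4 vertices and tw(G) ≥ 3. Therefore the treewidth is 3.

3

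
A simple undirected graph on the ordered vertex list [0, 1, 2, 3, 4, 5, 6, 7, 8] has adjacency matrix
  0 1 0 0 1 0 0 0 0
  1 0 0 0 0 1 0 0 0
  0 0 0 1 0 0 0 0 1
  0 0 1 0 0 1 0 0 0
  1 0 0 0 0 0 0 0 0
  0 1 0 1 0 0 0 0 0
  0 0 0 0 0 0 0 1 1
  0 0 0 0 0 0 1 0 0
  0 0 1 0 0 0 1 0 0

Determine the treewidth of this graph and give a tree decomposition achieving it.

Every bag has size at most 2, so the width is 2 − 1 = 1 and tw(G) ≤ 1. Any graph with an edge has treewidth ≥ 1, and G has the edge 4–0. Therefore the treewidth is 1.

Treewidth 1.
One such decomposition:
Bags: B1 = {0, 4}  B2 = {0, 1}  B3 = {1, 5}  B4 = {3, 5}  B5 = {2, 3}  B6 = {2, 8}  B7 = {6, 8}  B8 = {6, 7}
Tree: B1–B2, B2–B3, B3–B4, B4–B5, B5–B6, B6–B7, B7–B8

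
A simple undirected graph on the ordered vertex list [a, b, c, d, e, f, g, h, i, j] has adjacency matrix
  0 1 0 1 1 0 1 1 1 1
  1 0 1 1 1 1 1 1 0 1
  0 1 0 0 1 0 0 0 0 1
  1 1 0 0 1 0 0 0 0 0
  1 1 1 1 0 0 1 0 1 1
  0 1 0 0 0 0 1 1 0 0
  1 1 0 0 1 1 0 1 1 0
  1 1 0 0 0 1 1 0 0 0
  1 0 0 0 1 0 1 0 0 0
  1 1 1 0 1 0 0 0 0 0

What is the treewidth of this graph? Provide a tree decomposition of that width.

The largest bag has 4 vertices, giving width 3; this decomposition certifies tw(G) ≤ 3. Conversely, {a, b, d, e} is a clique of size 4, and the vertices of any clique must share a bag in every tree decomposition; so some bag has ≥ 4 vertices and tw(G) ≥ 3. Combining the bounds, tw(G) = 3.

Treewidth 3.
One optimal decomposition is:
Bags: B1 = {a, b, d, e}  B2 = {a, b, e, j}  B3 = {b, c, e, j}  B4 = {a, b, e, g}  B5 = {a, b, g, h}  B6 = {b, f, g, h}  B7 = {a, e, g, i}
Tree: B1–B2, B2–B3, B2–B4, B4–B5, B5–B6, B4–B7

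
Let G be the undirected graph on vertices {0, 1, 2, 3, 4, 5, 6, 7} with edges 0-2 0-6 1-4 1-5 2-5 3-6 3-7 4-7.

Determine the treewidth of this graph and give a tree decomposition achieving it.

The largest bag has 3 vertices, giving width 2; this decomposition certifies tw(G) ≤ 2. For the lower bound, G contains the cycle 4–7–3–6–0–2–5–1–4, so G is not a forest; only forests have treewidth ≤ 1, hence tw(G) ≥ 2. Hence tw(G) = 2 exactly.

Treewidth 2.
One such decomposition:
Bags: B1 = {3, 4, 7}  B2 = {3, 4, 6}  B3 = {0, 4, 6}  B4 = {0, 2, 4}  B5 = {2, 4, 5}  B6 = {1, 4, 5}
Tree: B1–B2, B2–B3, B3–B4, B4–B5, B5–B6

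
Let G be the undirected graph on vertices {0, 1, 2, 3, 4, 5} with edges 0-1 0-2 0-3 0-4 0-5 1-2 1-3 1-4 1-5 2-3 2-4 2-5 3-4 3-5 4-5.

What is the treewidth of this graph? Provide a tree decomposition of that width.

Treewidth 5.
Bags: B1 = {0, 1, 2, 3, 4, 5}
Tree: (single bag)

A single bag containing all 6 vertices is trivially a valid decomposition of width 5. On the other hand G contains the 6-clique {0, 1, 2, 3, 4, 5}. A clique must lie in a single bag of any decomposition, so no decomposition can have width below 5. The upper and lower bounds meet at 5, so that is the treewidth.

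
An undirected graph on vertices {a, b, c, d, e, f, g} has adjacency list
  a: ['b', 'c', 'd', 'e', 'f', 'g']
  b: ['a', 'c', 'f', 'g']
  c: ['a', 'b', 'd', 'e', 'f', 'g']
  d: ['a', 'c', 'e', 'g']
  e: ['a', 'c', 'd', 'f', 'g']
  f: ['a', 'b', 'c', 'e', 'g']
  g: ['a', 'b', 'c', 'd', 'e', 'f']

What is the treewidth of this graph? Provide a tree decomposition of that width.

The largest bag has 5 vertices, giving width 4; this decomposition certifies tw(G) ≤ 4. For the lower bound, the 5 vertices {a, c, d, e, g} are pairwise adjacent, and any tree decomposition puts a clique entirely inside one bag — forcing width ≥ 4. Combining the bounds, tw(G) = 4.

Treewidth 4.
One such decomposition:
Bags: B1 = {a, c, e, f, g}  B2 = {a, c, d, e, g}  B3 = {a, b, c, f, g}
Tree: B1–B2, B1–B3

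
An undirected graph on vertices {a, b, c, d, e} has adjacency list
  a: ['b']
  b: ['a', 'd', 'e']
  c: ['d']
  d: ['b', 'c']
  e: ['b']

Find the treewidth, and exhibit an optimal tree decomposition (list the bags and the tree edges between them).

The largest bag has 2 vertices, giving width 1; this decomposition certifies tw(G) ≤ 1. Since G has at least one edge (e.g. b–a), it is not an edgeless graph, so tw(G) ≥ 1. Hence tw(G) = 1 exactly.

Treewidth 1.
One such decomposition:
Bags: B1 = {a, b}  B2 = {b, d}  B3 = {c, d}  B4 = {b, e}
Tree: B1–B2, B2–B3, B1–B4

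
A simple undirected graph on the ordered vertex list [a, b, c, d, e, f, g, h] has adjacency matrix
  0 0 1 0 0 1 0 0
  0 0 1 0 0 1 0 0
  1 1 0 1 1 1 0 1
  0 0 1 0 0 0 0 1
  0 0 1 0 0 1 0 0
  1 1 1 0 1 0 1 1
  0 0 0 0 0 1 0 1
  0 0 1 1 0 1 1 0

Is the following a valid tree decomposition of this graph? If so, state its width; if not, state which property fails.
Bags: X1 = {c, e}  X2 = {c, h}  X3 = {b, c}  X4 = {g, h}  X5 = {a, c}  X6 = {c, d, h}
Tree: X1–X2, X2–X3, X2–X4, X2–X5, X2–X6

No — vertex f appears in no bag.

A tree decomposition must satisfy three properties: every vertex lies in some bag; for every edge, both endpoints lie together in some bag; and for every vertex, the bags containing it form a connected subtree. Here vertex f appears in no bag, so the decomposition is invalid.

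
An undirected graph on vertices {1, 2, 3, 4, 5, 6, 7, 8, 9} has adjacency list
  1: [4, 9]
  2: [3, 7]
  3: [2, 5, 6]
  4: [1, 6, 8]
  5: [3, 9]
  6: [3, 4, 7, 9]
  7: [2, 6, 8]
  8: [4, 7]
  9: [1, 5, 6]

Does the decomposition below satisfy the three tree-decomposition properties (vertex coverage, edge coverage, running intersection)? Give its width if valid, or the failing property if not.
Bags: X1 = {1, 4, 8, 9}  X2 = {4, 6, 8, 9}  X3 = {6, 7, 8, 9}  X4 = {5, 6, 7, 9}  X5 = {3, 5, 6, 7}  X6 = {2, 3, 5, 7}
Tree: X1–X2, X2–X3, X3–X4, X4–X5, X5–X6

Yes; width 3.

Checking the three conditions: (i) the bags cover all of {1, 2, 3, 4, 5, 6, 7, 8, 9}; (ii) for each edge, some bag contains both endpoints; (iii) the bags containing any fixed vertex form a subtree. All hold, so the decomposition is valid with width 4 − 1 = 3.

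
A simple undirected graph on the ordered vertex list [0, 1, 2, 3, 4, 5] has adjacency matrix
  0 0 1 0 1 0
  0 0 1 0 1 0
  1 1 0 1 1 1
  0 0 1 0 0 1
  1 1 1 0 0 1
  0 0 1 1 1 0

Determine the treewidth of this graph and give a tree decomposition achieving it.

Every bag has size at most 3, so the width is 3 − 1 = 2 and tw(G) ≤ 2. Conversely, {2, 3, 5} is a clique of size 3, and the vertices of any clique must share a bag in every tree decomposition; so some bag has ≥ 3 vertices and tw(G) ≥ 2. Therefore the treewidth is 2.

Treewidth 2.
Bags: B1 = {0, 2, 4}  B2 = {1, 2, 4}  B3 = {2, 4, 5}  B4 = {2, 3, 5}
Tree: B1–B2, B2–B3, B3–B4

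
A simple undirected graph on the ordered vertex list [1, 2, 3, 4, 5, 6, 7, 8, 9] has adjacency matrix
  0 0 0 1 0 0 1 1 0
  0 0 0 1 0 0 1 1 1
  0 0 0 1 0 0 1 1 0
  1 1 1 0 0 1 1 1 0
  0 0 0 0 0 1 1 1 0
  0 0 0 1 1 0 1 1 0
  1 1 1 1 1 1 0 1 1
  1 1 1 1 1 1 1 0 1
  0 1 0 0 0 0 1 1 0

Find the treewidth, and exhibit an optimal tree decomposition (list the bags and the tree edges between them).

Treewidth 3.
One optimal decomposition is:
Bags: B1 = {4, 6, 7, 8}  B2 = {3, 4, 7, 8}  B3 = {5, 6, 7, 8}  B4 = {2, 4, 7, 8}  B5 = {1, 4, 7, 8}  B6 = {2, 7, 8, 9}
Tree: B1–B2, B1–B3, B1–B4, B1–B5, B4–B6

Every bag has size at most 4, so the width is 4 − 1 = 3 and tw(G) ≤ 3. Conversely, {2, 7, 8, 9} is a clique of size 4, and the vertices of any clique must share a bag in every tree decomposition; so some bag has ≥ 4 vertices and tw(G) ≥ 3. Therefore the treewidth is 3.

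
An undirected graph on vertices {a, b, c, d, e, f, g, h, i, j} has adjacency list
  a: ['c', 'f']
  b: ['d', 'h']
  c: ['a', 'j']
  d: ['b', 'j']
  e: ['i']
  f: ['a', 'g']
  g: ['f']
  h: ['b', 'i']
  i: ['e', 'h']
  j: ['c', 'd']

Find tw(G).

A width-1 tree decomposition is:
Bags: B1 = {f, g}  B2 = {a, f}  B3 = {a, c}  B4 = {c, j}  B5 = {d, j}  B6 = {b, d}  B7 = {b, h}  B8 = {h, i}  B9 = {e, i}
Tree: B1–B2, B2–B3, B3–B4, B4–B5, B5–B6, B6–B7, B7–B8, B8–B9
Each bag holds 2 vertices, so the decomposition has width 1, which upper-bounds the treewidth. Since G has at least one edge (e.g. g–f), it is not an edgeless graph, so tw(G) ≥ 1. Therefore the treewidth is 1.

1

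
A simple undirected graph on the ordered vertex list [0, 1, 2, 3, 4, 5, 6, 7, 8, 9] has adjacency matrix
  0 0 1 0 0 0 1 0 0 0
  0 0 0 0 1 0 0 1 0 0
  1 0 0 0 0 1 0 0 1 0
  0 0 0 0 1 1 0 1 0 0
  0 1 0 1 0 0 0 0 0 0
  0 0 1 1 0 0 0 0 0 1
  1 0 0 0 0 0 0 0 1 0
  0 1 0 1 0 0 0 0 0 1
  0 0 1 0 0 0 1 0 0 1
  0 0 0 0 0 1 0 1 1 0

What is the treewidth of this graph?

2

A width-2 tree decomposition is:
Bags: B1 = {1, 4, 7}  B2 = {3, 4, 7}  B3 = {3, 7, 9}  B4 = {3, 5, 9}  B5 = {5, 8, 9}  B6 = {2, 5, 8}  B7 = {2, 6, 8}  B8 = {0, 2, 6}
Tree: B1–B2, B2–B3, B3–B4, B4–B5, B5–B6, B6–B7, B7–B8
The largest bag has 3 vertices, giving width 2; this decomposition certifies tw(G) ≤ 2. For the lower bound, G contains the cycle 1–4–3–7–1, so G is not a forest; only forests have treewidth ≤ 1, hence tw(G) ≥ 2. Hence tw(G) = 2 exactly.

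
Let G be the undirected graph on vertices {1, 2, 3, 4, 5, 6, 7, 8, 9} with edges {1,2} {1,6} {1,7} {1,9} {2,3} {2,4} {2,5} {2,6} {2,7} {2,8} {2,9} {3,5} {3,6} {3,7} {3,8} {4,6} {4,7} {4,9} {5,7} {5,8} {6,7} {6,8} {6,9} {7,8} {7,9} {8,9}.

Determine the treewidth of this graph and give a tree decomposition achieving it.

The largest bag has 5 vertices, giving width 4; this decomposition certifies tw(G) ≤ 4. For the lower bound, the 5 vertices {2, 3, 5, 7, 8} are pairwise adjacent, and any tree decomposition puts a clique entirely inside one bag — forcing width ≥ 4. Combining the bounds, tw(G) = 4.

Treewidth 4.
Bags: B1 = {2, 6, 7, 8, 9}  B2 = {2, 4, 6, 7, 9}  B3 = {1, 2, 6, 7, 9}  B4 = {2, 3, 6, 7, 8}  B5 = {2, 3, 5, 7, 8}
Tree: B1–B2, B1–B3, B1–B4, B4–B5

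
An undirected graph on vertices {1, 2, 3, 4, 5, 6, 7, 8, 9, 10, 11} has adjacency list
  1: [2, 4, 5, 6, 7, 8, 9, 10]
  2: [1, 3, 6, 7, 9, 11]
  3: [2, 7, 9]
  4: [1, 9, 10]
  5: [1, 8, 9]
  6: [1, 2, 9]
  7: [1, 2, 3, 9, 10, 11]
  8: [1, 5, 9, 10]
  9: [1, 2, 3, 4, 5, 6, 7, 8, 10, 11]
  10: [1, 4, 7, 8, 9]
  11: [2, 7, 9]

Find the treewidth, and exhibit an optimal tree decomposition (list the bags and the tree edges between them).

Treewidth 3.
One optimal decomposition is:
Bags: B1 = {1, 7, 9, 10}  B2 = {1, 2, 7, 9}  B3 = {1, 4, 9, 10}  B4 = {1, 8, 9, 10}  B5 = {1, 5, 8, 9}  B6 = {2, 3, 7, 9}  B7 = {2, 7, 9, 11}  B8 = {1, 2, 6, 9}
Tree: B1–B2, B1–B3, B1–B4, B4–B5, B2–B6, B6–B7, B2–B8

Every bag has size at most 4, so the width is 4 − 1 = 3 and tw(G) ≤ 3. Conversely, {2, 7, 9, 11} is a clique of size 4, and the vertices of any clique must share a bag in every tree decomposition; so some bag has ≥ 4 vertices and tw(G) ≥ 3. Therefore the treewidth is 3.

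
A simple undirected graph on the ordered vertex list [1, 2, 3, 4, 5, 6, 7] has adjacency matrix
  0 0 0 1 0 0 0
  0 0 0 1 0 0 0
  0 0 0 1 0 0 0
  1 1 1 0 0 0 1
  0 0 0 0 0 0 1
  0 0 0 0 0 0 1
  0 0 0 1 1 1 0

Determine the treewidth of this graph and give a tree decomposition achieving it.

Each bag holds 2 vertices, so the decomposition has width 1, which upper-bounds the treewidth. Any graph with an edge has treewidth ≥ 1, and G has the edge 7–4. Combining the bounds, tw(G) = 1.

Treewidth 1.
One such decomposition:
Bags: B1 = {4, 7}  B2 = {5, 7}  B3 = {6, 7}  B4 = {1, 4}  B5 = {2, 4}  B6 = {3, 4}
Tree: B1–B2, B1–B3, B1–B4, B4–B5, B5–B6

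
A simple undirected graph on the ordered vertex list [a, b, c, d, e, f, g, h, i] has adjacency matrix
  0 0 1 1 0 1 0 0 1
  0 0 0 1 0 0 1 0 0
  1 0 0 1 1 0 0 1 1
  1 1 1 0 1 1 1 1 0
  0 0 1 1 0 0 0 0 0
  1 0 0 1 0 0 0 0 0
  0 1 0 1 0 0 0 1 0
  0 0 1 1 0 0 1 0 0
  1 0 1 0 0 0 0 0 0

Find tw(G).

2

A width-2 tree decomposition is:
Bags: B1 = {d, g, h}  B2 = {c, d, h}  B3 = {a, c, d}  B4 = {c, d, e}  B5 = {b, d, g}  B6 = {a, d, f}  B7 = {a, c, i}
Tree: B1–B2, B2–B3, B3–B4, B1–B5, B3–B6, B3–B7
Each bag holds 3 vertices, so the decomposition has width 2, which upper-bounds the treewidth. On the other hand G contains the 3-clique {d, g, h}. A clique must lie in a single bag of any decomposition, so no decomposition can have width below 2. Therefore the treewidth is 2.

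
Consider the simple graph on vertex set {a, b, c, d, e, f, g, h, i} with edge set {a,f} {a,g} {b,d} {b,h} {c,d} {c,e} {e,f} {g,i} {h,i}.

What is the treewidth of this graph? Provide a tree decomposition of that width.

Treewidth 2.
Bags: B1 = {c, e, f}  B2 = {a, c, f}  B3 = {a, c, g}  B4 = {c, g, i}  B5 = {c, h, i}  B6 = {b, c, h}  B7 = {b, c, d}
Tree: B1–B2, B2–B3, B3–B4, B4–B5, B5–B6, B6–B7

Every bag has size at most 3, so the width is 3 − 1 = 2 and tw(G) ≤ 2. Since c–e–f–a–g–i–h–b–d–c is a cycle in G, G is not acyclic. Forests are exactly the graphs of treewidth ≤ 1, so tw(G) ≥ 2. Therefore the treewidth is 2.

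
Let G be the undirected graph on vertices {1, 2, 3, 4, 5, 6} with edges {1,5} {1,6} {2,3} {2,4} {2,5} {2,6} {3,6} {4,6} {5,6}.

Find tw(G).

2

A width-2 tree decomposition is:
Bags: B1 = {2, 5, 6}  B2 = {2, 3, 6}  B3 = {2, 4, 6}  B4 = {1, 5, 6}
Tree: B1–B2, B2–B3, B1–B4
Every bag has size at most 3, so the width is 3 − 1 = 2 and tw(G) ≤ 2. Conversely, {1, 5, 6} is a clique of size 3, and the vertices of any clique must share a bag in every tree decomposition; so some bag has ≥ 3 vertices and tw(G) ≥ 2. The upper and lower bounds meet at 2, so that is the treewidth.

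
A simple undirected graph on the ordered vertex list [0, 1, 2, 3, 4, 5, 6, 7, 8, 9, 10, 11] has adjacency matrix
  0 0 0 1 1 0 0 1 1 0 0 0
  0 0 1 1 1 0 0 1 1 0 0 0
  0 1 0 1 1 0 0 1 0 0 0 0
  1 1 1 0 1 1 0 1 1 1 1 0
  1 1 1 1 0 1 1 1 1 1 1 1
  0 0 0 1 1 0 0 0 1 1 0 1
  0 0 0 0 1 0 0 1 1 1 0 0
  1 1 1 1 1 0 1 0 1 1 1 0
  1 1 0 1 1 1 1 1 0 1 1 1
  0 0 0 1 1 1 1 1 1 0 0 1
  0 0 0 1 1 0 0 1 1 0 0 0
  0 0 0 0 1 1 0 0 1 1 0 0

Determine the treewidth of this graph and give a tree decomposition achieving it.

Treewidth 4.
One such decomposition:
Bags: B1 = {0, 3, 4, 7, 8}  B2 = {1, 3, 4, 7, 8}  B3 = {3, 4, 7, 8, 9}  B4 = {3, 4, 7, 8, 10}  B5 = {3, 4, 5, 8, 9}  B6 = {4, 6, 7, 8, 9}  B7 = {1, 2, 3, 4, 7}  B8 = {4, 5, 8, 9, 11}
Tree: B1–B2, B2–B3, B3–B4, B3–B5, B3–B6, B2–B7, B5–B8

Each bag holds 5 vertices, so the decomposition has width 4, which upper-bounds the treewidth. Conversely, {4, 5, 8, 9, 11} is a clique of size 5, and the vertices of any clique must share a bag in every tree decomposition; so some bag has ≥ 5 vertices and tw(G) ≥ 4. Therefore the treewidth is 4.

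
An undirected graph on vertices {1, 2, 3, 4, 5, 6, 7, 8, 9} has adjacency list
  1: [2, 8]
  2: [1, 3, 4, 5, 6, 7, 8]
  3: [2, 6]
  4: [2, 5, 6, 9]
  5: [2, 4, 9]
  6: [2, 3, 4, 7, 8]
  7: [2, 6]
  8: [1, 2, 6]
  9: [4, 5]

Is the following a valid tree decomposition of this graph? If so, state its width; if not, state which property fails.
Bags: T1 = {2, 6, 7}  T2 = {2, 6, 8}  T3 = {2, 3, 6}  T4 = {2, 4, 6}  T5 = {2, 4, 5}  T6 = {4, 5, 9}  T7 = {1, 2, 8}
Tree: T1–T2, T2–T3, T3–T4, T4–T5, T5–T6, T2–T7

Yes; width 2.

Checking the three conditions: (i) the bags cover all of {1, 2, 3, 4, 5, 6, 7, 8, 9}; (ii) for each edge, some bag contains both endpoints; (iii) the bags containing any fixed vertex form a subtree. All hold, so the decomposition is valid with width 3 − 1 = 2.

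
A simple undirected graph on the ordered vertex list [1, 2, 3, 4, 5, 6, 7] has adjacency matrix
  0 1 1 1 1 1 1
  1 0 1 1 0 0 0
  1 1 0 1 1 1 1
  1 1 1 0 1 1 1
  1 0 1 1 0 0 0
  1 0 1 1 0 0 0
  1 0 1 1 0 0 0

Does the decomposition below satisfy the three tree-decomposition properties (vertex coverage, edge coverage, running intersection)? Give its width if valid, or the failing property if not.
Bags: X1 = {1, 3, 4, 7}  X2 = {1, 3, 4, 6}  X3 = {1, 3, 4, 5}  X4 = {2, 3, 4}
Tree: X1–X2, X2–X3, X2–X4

A tree decomposition must satisfy three properties: every vertex lies in some bag; for every edge, both endpoints lie together in some bag; and for every vertex, the bags containing it form a connected subtree. Here edge (1,2) lies in no bag, so the decomposition is invalid.

No — edge (1,2) lies in no bag.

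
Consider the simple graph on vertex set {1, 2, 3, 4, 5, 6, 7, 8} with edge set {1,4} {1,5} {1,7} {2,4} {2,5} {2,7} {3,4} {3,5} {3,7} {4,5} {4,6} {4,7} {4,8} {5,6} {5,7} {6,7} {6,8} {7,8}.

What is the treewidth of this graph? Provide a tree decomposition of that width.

Each bag holds 4 vertices, so the decomposition has width 3, which upper-bounds the treewidth. For the lower bound, the 4 vertices {4, 6, 7, 8} are pairwise adjacent, and any tree decomposition puts a clique entirely inside one bag — forcing width ≥ 3. The upper and lower bounds meet at 3, so that is the treewidth.

Treewidth 3.
One optimal decomposition is:
Bags: B1 = {4, 5, 6, 7}  B2 = {3, 4, 5, 7}  B3 = {4, 6, 7, 8}  B4 = {2, 4, 5, 7}  B5 = {1, 4, 5, 7}
Tree: B1–B2, B1–B3, B1–B4, B4–B5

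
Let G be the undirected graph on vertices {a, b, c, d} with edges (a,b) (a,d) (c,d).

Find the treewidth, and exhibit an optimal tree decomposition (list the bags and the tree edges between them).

Treewidth 1.
Bags: B1 = {a, d}  B2 = {a, b}  B3 = {c, d}
Tree: B1–B2, B1–B3

Each bag holds 2 vertices, so the decomposition has width 1, which upper-bounds the treewidth. Since G has at least one edge (e.g. d–a), it is not an edgeless graph, so tw(G) ≥ 1. Combining the bounds, tw(G) = 1.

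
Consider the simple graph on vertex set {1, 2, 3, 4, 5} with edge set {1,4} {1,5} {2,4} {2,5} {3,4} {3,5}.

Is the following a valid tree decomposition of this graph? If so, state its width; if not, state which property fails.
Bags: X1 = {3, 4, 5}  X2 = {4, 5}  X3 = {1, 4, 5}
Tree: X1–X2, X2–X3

A tree decomposition must satisfy three properties: every vertex lies in some bag; for every edge, both endpoints lie together in some bag; and for every vertex, the bags containing it form a connected subtree. Here vertex 2 appears in no bag, so the decomposition is invalid.

No — vertex 2 appears in no bag.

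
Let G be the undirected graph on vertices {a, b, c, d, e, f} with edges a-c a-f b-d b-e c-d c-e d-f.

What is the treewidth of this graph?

A width-2 tree decomposition is:
Bags: B1 = {b, c, e}  B2 = {b, c, d}  B3 = {a, c, d}  B4 = {a, d, f}
Tree: B1–B2, B2–B3, B3–B4
Every bag has size at most 3, so the width is 3 − 1 = 2 and tw(G) ≤ 2. Since e–b–d–c–e is a cycle in G, G is not acyclic. Forests are exactly the graphs of treewidth ≤ 1, so tw(G) ≥ 2. The upper and lower bounds meet at 2, so that is the treewidth.

2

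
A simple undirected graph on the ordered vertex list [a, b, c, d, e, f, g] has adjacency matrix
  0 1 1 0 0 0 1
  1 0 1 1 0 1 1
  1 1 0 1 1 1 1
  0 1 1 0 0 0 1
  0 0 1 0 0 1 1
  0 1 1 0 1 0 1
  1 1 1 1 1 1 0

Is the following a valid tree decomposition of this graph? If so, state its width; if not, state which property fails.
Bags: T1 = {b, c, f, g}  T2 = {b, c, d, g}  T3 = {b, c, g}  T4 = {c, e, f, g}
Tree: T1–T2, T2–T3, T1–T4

No — vertex a appears in no bag.

A tree decomposition must satisfy three properties: every vertex lies in some bag; for every edge, both endpoints lie together in some bag; and for every vertex, the bags containing it form a connected subtree. Here vertex a appears in no bag, so the decomposition is invalid.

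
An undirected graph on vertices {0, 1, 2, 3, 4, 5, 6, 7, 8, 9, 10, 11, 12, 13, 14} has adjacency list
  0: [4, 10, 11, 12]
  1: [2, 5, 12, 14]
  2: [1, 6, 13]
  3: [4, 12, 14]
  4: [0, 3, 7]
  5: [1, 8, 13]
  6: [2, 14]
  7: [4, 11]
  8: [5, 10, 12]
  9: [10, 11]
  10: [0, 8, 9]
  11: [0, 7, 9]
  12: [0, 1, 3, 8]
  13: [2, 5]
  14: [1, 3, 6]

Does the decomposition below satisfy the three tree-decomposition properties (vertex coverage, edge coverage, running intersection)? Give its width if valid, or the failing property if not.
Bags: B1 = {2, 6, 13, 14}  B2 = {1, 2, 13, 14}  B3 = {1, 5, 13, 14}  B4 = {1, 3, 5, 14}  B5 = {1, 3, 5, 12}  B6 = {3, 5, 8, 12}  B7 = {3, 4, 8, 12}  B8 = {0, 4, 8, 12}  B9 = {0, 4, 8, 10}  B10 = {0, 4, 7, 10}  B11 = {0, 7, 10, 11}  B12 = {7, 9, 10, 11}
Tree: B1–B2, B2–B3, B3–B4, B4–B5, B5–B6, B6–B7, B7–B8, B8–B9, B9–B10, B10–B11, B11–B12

Yes; width 3.

Checking the three conditions: (i) the bags cover all of {0, 1, 2, 3, 4, 5, 6, 7, 8, 9, 10, 11, 12, 13, 14}; (ii) for each edge, some bag contains both endpoints; (iii) the bags containing any fixed vertex form a subtree. All hold, so the decomposition is valid with width 4 − 1 = 3.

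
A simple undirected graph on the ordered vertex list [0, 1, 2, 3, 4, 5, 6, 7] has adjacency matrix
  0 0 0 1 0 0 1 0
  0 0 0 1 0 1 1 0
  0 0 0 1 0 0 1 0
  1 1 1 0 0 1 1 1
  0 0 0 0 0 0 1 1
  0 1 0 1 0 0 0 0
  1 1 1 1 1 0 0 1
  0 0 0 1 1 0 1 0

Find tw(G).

2

A width-2 tree decomposition is:
Bags: B1 = {0, 3, 6}  B2 = {1, 3, 6}  B3 = {3, 6, 7}  B4 = {2, 3, 6}  B5 = {1, 3, 5}  B6 = {4, 6, 7}
Tree: B1–B2, B2–B3, B3–B4, B2–B5, B3–B6
Every bag has size at most 3, so the width is 3 − 1 = 2 and tw(G) ≤ 2. For the lower bound, the 3 vertices {1, 3, 5} are pairwise adjacent, and any tree decomposition puts a clique entirely inside one bag — forcing width ≥ 2. Hence tw(G) = 2 exactly.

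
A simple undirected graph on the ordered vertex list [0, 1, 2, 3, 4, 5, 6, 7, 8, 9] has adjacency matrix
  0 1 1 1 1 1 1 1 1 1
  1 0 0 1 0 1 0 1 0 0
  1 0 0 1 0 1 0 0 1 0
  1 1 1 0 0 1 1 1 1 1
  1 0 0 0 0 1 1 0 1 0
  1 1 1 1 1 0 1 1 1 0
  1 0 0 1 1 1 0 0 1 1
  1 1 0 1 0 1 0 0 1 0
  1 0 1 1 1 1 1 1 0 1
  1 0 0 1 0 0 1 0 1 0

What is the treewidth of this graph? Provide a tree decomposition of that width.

Treewidth 4.
Bags: B1 = {0, 3, 5, 6, 8}  B2 = {0, 2, 3, 5, 8}  B3 = {0, 3, 5, 7, 8}  B4 = {0, 3, 6, 8, 9}  B5 = {0, 1, 3, 5, 7}  B6 = {0, 4, 5, 6, 8}
Tree: B1–B2, B2–B3, B1–B4, B3–B5, B1–B6

Every bag has size at most 5, so the width is 5 − 1 = 4 and tw(G) ≤ 4. For the lower bound, the 5 vertices {0, 3, 6, 8, 9} are pairwise adjacent, and any tree decomposition puts a clique entirely inside one bag — forcing width ≥ 4. Hence tw(G) = 4 exactly.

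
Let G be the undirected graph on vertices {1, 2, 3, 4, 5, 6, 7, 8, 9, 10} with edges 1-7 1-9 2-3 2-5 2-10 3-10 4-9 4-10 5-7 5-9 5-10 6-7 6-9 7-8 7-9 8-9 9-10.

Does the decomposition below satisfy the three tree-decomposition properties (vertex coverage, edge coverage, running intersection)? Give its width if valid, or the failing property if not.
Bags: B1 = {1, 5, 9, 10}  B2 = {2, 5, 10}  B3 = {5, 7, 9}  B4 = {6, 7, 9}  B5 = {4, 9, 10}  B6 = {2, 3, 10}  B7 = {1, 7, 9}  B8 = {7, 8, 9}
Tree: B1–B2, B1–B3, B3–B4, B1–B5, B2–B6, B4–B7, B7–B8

No — bags containing vertex 1 are not connected in the tree.

A tree decomposition must satisfy three properties: every vertex lies in some bag; for every edge, both endpoints lie together in some bag; and for every vertex, the bags containing it form a connected subtree. Here bags containing vertex 1 are not connected in the tree, so the decomposition is invalid.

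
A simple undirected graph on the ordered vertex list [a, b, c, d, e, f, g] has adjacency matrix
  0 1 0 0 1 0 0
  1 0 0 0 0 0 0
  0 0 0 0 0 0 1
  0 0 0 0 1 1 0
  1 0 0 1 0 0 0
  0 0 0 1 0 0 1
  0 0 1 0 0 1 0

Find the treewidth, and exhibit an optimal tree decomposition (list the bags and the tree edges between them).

Each bag holds 2 vertices, so the decomposition has width 1, which upper-bounds the treewidth. Any graph with an edge has treewidth ≥ 1, and G has the edge c–g. Hence tw(G) = 1 exactly.

Treewidth 1.
Bags: B1 = {c, g}  B2 = {f, g}  B3 = {d, f}  B4 = {d, e}  B5 = {a, e}  B6 = {a, b}
Tree: B1–B2, B2–B3, B3–B4, B4–B5, B5–B6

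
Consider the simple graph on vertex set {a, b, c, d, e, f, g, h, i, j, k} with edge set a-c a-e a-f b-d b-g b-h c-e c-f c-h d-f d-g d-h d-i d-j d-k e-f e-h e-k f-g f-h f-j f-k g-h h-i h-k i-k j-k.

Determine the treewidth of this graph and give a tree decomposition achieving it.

Treewidth 3.
One optimal decomposition is:
Bags: B1 = {d, h, i, k}  B2 = {d, f, h, k}  B3 = {d, f, j, k}  B4 = {e, f, h, k}  B5 = {c, e, f, h}  B6 = {d, f, g, h}  B7 = {b, d, g, h}  B8 = {a, c, e, f}
Tree: B1–B2, B2–B3, B2–B4, B4–B5, B2–B6, B6–B7, B5–B8

Each bag holds 4 vertices, so the decomposition has width 3, which upper-bounds the treewidth. For the lower bound, the 4 vertices {d, f, j, k} are pairwise adjacent, and any tree decomposition puts a clique entirely inside one bag — forcing width ≥ 3. The upper and lower bounds meet at 3, so that is the treewidth.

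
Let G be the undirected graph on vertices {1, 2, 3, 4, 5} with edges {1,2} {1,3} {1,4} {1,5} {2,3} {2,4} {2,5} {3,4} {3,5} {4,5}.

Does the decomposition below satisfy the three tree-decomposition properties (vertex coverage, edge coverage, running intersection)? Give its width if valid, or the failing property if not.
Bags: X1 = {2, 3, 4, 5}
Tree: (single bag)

No — vertex 1 appears in no bag.

A tree decomposition must satisfy three properties: every vertex lies in some bag; for every edge, both endpoints lie together in some bag; and for every vertex, the bags containing it form a connected subtree. Here vertex 1 appears in no bag, so the decomposition is invalid.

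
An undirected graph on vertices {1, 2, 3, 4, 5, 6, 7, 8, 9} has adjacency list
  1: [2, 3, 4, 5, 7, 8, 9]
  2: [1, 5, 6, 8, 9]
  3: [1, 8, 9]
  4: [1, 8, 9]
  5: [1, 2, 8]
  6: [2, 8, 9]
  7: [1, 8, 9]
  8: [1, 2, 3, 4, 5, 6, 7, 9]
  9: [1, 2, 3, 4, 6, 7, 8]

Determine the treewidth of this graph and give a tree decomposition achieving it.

Each bag holds 4 vertices, so the decomposition has width 3, which upper-bounds the treewidth. On the other hand G contains the 4-clique {1, 2, 8, 9}. A clique must lie in a single bag of any decomposition, so no decomposition can have width below 3. Therefore the treewidth is 3.

Treewidth 3.
One such decomposition:
Bags: B1 = {1, 2, 8, 9}  B2 = {1, 3, 8, 9}  B3 = {1, 7, 8, 9}  B4 = {1, 4, 8, 9}  B5 = {1, 2, 5, 8}  B6 = {2, 6, 8, 9}
Tree: B1–B2, B2–B3, B2–B4, B1–B5, B1–B6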